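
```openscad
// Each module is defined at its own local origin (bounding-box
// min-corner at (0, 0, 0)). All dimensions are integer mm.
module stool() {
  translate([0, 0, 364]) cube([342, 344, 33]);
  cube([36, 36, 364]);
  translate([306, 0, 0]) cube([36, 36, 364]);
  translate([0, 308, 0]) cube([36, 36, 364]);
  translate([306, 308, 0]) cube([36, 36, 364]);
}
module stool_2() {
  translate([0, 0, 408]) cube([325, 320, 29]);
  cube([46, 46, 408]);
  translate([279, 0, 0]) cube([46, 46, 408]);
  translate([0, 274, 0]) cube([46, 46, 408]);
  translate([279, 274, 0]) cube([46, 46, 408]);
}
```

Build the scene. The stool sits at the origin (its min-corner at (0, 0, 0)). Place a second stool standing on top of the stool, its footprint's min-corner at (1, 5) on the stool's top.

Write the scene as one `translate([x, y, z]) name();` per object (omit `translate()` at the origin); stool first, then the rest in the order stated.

stool();
translate([1, 5, 397]) stool_2();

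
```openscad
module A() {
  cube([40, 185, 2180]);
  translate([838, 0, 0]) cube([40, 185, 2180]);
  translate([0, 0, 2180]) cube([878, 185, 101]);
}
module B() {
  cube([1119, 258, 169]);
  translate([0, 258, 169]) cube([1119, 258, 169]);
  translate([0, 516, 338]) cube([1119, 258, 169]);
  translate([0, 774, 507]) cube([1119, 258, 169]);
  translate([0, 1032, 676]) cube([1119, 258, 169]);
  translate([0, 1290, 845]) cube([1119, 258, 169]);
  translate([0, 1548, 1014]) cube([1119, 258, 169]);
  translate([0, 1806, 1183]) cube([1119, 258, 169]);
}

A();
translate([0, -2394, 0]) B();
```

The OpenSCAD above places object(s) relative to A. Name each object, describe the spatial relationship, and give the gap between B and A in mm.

The staircase's nearest face is 330 mm from the door frame's −y face.

A is a door frame. B is a staircase. The staircase is on the floor beside the door frame on its −y side. The gap between the staircase and the door frame is 330 mm.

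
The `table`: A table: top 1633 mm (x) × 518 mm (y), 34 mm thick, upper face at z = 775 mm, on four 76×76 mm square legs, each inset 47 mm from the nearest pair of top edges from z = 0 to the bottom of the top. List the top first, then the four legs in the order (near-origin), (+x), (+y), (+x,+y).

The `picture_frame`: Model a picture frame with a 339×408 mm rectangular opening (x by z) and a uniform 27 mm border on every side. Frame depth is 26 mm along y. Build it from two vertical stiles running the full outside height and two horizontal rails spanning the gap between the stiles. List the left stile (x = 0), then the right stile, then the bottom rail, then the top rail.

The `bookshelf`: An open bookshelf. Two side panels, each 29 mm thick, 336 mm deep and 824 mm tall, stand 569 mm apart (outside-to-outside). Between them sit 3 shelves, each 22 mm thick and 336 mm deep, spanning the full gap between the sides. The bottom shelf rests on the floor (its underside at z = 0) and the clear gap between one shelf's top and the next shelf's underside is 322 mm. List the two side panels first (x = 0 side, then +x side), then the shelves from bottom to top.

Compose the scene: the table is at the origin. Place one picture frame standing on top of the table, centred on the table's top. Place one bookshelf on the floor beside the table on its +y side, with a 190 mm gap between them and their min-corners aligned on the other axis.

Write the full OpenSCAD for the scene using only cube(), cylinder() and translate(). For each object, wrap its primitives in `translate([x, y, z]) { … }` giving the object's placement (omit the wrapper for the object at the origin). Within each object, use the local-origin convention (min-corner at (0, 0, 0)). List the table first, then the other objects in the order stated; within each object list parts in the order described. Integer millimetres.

translate([0, 0, 741]) cube([1633, 518, 34]);
translate([47, 47, 0]) cube([76, 76, 741]);
translate([1510, 47, 0]) cube([76, 76, 741]);
translate([47, 395, 0]) cube([76, 76, 741]);
translate([1510, 395, 0]) cube([76, 76, 741]);
translate([620, 246, 775]) {
  cube([27, 26, 462]);
  translate([366, 0, 0]) cube([27, 26, 462]);
  translate([27, 0, 0]) cube([339, 26, 27]);
  translate([27, 0, 435]) cube([339, 26, 27]);
}
translate([0, 708, 0]) {
  cube([29, 336, 824]);
  translate([540, 0, 0]) cube([29, 336, 824]);
  translate([29, 0, 0]) cube([511, 336, 22]);
  translate([29, 0, 344]) cube([511, 336, 22]);
  translate([29, 0, 688]) cube([511, 336, 22]);
}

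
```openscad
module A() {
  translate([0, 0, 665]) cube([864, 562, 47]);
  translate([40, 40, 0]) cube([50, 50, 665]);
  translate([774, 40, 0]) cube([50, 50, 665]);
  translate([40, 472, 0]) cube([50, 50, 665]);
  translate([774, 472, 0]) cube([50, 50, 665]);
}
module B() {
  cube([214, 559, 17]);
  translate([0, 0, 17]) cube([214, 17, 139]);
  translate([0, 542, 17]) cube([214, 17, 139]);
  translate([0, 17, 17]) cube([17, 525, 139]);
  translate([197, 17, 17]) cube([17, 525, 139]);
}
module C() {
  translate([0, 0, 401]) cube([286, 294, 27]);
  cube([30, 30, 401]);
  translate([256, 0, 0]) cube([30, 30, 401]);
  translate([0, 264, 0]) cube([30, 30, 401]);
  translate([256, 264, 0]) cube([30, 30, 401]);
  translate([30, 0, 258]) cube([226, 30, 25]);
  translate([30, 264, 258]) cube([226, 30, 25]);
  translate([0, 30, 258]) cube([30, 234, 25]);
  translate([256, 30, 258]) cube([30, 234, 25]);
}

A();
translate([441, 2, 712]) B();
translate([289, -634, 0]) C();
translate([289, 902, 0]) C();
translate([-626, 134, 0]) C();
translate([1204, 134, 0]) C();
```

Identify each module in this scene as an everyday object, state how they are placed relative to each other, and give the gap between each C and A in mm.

Each stool's nearest face is 340 mm from the table's bounding box.

A is a table. B is an open box. C is a stool. The open box is on top of the table. Four stools sit around the table at the −y, +y, −x, +x sides. The gap between each stool and the table is 340 mm.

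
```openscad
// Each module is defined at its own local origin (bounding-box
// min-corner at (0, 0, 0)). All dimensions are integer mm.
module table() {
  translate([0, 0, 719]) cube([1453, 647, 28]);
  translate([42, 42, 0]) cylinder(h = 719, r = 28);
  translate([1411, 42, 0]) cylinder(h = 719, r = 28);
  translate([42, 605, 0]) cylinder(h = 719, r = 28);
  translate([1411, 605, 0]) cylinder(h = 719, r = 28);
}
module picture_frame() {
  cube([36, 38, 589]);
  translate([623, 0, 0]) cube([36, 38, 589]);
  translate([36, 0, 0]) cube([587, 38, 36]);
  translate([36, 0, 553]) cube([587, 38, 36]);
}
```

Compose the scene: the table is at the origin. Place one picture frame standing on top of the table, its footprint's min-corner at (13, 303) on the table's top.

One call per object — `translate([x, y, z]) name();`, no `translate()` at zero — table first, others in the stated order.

table();
translate([13, 303, 747]) picture_frame();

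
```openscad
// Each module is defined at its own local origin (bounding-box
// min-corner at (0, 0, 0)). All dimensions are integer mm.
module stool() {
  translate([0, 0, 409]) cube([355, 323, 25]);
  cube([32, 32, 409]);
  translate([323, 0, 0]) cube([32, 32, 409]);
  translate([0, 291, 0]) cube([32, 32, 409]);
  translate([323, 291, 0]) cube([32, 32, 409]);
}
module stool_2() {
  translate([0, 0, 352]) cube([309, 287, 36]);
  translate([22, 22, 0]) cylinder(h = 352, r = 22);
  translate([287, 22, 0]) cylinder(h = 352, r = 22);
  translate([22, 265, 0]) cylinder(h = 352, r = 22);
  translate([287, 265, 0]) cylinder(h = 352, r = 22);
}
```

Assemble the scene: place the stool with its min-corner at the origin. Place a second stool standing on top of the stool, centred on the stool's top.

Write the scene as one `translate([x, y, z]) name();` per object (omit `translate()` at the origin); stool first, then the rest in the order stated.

stool();
translate([23, 18, 434]) stool_2();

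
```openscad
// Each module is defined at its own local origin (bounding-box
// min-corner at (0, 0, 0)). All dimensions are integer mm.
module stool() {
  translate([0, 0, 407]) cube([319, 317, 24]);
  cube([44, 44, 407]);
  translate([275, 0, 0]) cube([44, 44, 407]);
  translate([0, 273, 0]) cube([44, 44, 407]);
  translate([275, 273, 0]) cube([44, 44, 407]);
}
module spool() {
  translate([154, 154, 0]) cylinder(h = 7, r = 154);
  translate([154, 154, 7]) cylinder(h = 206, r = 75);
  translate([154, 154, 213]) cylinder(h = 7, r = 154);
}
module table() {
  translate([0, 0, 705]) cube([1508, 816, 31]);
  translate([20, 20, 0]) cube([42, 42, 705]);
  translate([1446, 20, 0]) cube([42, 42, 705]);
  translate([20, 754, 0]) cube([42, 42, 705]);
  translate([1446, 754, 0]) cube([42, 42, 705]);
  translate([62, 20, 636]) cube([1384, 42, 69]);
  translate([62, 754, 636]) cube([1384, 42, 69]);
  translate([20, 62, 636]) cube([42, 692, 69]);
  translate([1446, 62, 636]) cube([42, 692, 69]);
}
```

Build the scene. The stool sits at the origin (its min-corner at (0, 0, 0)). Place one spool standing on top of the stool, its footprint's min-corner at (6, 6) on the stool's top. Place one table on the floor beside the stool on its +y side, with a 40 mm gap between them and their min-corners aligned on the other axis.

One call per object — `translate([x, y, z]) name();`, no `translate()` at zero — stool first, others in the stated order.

stool();
translate([6, 6, 431]) spool();
translate([0, 357, 0]) table();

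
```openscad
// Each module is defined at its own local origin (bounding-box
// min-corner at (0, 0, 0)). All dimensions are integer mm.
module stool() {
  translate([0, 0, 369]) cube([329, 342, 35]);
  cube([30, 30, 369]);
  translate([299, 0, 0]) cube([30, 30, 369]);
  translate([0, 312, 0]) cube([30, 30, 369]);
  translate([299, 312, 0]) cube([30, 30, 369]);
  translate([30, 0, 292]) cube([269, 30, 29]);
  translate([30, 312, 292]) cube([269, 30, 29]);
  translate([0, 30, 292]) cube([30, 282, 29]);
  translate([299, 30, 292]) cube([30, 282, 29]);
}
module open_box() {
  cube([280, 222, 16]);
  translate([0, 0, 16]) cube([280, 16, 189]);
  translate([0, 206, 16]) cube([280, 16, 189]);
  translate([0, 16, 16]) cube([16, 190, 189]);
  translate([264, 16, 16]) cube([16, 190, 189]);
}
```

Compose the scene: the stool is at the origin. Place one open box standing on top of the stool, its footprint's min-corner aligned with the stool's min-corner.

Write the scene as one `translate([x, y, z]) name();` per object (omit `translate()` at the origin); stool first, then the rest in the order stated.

stool();
translate([0, 0, 404]) open_box();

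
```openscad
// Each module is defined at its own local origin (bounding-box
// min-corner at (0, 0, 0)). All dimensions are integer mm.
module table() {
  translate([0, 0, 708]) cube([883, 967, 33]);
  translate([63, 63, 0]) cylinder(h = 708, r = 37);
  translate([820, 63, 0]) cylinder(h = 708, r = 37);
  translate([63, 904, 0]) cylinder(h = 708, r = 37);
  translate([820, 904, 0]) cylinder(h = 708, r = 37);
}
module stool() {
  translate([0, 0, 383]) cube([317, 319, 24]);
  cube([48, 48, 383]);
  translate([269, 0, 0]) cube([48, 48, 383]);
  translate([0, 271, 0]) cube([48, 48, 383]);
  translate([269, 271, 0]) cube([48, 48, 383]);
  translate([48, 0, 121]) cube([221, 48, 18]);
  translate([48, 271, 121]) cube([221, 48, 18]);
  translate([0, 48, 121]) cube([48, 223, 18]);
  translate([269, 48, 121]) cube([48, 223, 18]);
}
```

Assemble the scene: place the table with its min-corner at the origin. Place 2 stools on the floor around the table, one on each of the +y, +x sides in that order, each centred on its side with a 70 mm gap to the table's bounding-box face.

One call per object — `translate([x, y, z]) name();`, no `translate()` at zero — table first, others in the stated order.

table();
translate([283, 1037, 0]) stool();
translate([953, 324, 0]) stool();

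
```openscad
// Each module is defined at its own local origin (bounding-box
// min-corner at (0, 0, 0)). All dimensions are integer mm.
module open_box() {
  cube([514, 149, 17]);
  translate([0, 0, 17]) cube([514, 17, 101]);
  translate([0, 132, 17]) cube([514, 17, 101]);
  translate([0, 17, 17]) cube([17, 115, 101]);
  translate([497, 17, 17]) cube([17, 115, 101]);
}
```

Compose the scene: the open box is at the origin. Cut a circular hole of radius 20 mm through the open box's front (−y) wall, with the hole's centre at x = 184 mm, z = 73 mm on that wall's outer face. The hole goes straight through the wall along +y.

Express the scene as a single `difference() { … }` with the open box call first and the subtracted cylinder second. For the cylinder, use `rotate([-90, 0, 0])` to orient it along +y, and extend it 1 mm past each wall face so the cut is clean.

difference() {
  open_box();
  translate([184, -1, 73]) rotate([-90, 0, 0]) cylinder(h = 19, r = 20);
}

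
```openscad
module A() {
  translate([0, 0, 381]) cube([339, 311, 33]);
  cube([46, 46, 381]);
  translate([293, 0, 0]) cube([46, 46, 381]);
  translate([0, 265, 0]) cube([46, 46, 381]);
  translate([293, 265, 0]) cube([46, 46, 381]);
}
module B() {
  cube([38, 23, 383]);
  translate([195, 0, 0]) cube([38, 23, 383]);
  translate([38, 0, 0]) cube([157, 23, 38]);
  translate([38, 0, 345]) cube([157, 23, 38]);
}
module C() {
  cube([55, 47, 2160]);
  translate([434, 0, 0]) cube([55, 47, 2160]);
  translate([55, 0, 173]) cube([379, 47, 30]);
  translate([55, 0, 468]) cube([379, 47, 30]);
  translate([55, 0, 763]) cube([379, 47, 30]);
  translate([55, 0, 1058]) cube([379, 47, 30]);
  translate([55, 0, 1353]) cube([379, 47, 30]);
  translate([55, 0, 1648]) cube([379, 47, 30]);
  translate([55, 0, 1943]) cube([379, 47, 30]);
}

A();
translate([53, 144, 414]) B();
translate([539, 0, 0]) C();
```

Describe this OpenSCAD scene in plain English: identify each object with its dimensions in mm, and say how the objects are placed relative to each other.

A is a four-legged stool. The seat is 339×311 mm, 33 mm thick, top at z = 414 mm. It stands on four square legs, each 46×46 mm in cross-section, from z = 0 to the seat underside, each flush with a corner of the seat.

B is a picture frame with a 157×307 mm rectangular opening (x by z) and a uniform 38 mm border on every side. Frame depth is 23 mm along y. It is built from two vertical stiles running the full outside height and two horizontal rails spanning the gap between the stiles.

C is a wooden ladder with two side rails of 55×47 mm section and 2160 mm height, set 489 mm apart overall. Between them run 7 rectangular rungs (47 mm deep, 30 mm thick), front faces flush with the rails' −y face. The bottom of the first rung is 173 mm above the floor and each subsequent rung is 295 mm higher than the one below.

The picture frame is on top of the stool, centred. The ladder is on the floor beside the stool on its +x side.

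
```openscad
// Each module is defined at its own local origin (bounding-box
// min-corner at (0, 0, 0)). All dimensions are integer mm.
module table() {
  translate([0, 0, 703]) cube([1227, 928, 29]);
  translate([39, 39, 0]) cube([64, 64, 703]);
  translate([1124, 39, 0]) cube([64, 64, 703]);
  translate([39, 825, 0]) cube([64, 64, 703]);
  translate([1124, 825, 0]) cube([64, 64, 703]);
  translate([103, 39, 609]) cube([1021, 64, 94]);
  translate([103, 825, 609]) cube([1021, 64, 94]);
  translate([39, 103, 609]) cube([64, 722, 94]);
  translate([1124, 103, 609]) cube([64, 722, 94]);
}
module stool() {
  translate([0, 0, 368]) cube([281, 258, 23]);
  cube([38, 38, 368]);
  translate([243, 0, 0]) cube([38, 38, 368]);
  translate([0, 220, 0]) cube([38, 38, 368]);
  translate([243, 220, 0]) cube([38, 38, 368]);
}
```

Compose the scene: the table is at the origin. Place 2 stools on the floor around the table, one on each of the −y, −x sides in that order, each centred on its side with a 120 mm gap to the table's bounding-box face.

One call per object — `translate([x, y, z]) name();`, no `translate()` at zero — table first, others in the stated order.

table();
translate([473, -378, 0]) stool();
translate([-401, 335, 0]) stool();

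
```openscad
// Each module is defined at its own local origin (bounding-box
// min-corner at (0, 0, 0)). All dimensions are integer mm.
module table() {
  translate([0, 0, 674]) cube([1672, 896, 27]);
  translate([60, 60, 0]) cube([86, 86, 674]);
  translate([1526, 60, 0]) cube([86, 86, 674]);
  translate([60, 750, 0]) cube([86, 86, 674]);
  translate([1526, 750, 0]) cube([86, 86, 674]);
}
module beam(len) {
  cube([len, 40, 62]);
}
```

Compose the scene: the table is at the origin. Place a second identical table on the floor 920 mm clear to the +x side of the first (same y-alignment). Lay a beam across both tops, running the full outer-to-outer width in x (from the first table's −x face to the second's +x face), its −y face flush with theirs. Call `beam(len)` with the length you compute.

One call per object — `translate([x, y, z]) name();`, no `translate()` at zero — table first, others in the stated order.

table();
translate([2592, 0, 0]) table();
translate([0, 0, 701]) beam(4264);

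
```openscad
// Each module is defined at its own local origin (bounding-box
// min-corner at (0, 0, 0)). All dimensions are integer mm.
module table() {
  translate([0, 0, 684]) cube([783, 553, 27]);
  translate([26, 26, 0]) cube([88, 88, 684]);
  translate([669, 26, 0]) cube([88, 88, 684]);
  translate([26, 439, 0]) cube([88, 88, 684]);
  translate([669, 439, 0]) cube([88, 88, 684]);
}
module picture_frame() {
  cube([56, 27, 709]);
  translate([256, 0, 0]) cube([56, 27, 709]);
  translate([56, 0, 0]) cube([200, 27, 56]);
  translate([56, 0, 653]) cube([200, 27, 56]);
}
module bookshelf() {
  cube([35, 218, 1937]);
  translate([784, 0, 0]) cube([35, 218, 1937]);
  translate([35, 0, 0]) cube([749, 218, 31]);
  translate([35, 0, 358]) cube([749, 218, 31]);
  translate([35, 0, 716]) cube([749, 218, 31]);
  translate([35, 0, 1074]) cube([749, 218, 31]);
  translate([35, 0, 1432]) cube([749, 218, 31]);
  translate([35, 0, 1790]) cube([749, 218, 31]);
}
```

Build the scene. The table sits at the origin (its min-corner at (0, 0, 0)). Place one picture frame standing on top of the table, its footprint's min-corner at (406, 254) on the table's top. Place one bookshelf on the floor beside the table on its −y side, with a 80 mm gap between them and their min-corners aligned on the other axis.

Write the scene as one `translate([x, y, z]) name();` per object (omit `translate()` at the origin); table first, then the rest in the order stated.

table();
translate([406, 254, 711]) picture_frame();
translate([0, -298, 0]) bookshelf();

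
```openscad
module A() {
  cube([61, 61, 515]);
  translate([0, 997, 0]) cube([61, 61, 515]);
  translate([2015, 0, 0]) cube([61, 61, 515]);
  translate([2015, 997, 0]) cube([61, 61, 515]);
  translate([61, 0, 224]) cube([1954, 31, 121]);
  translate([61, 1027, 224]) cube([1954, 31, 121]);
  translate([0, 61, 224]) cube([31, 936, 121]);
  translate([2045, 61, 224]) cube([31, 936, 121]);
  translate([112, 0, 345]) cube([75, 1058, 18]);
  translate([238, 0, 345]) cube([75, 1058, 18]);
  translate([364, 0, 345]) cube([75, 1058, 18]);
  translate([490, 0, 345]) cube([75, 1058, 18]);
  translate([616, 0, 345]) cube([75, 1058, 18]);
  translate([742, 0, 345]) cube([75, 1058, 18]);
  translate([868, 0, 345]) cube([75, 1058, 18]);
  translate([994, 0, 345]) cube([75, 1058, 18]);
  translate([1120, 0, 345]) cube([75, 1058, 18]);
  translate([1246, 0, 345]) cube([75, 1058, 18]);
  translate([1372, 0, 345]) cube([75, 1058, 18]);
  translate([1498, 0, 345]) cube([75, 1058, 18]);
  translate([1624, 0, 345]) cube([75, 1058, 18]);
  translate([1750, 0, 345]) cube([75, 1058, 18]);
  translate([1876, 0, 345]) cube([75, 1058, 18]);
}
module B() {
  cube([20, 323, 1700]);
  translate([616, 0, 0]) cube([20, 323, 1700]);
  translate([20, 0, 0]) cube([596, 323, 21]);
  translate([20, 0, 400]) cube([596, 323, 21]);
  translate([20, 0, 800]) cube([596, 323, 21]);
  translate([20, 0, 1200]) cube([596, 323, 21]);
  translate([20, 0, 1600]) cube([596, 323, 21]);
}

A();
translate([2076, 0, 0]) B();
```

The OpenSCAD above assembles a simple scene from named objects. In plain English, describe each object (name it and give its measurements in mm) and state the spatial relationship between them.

A is a bed frame 2076 mm long (x) by 1058 mm wide (y). Four 61×61 mm corner posts, 515 mm tall, at the corners of the footprint. Four rails of 31 mm thickness and 121 mm height run between adjacent posts with their undersides at z = 224 mm, their outer faces flush with the outside of the frame (the two x-running rails run between the posts' inner faces; the two y-running rails run between the posts' inner faces). 15 slats, each 75 mm wide (x) and 18 mm thick, lie across the top of the two x-running rails, running the full 1058 mm width of the frame in y; the slats are evenly spaced along x between the inner faces of the end posts with equal gaps (rounded down to the nearest mm) at the −x end and between each pair — any rounding remainder accumulates at the +x end.

B is a bookshelf 636 mm wide overall, 323 mm deep and 1700 mm tall. The two sides are 20 mm thick vertical panels. 5 horizontal shelves of 21 mm thickness span between the inner faces of the sides; the lowest shelf sits on the floor and shelves are stacked with a clear vertical gap of 379 mm between each pair.

The bookshelf is against the bed frame's +x side, with their −y faces flush.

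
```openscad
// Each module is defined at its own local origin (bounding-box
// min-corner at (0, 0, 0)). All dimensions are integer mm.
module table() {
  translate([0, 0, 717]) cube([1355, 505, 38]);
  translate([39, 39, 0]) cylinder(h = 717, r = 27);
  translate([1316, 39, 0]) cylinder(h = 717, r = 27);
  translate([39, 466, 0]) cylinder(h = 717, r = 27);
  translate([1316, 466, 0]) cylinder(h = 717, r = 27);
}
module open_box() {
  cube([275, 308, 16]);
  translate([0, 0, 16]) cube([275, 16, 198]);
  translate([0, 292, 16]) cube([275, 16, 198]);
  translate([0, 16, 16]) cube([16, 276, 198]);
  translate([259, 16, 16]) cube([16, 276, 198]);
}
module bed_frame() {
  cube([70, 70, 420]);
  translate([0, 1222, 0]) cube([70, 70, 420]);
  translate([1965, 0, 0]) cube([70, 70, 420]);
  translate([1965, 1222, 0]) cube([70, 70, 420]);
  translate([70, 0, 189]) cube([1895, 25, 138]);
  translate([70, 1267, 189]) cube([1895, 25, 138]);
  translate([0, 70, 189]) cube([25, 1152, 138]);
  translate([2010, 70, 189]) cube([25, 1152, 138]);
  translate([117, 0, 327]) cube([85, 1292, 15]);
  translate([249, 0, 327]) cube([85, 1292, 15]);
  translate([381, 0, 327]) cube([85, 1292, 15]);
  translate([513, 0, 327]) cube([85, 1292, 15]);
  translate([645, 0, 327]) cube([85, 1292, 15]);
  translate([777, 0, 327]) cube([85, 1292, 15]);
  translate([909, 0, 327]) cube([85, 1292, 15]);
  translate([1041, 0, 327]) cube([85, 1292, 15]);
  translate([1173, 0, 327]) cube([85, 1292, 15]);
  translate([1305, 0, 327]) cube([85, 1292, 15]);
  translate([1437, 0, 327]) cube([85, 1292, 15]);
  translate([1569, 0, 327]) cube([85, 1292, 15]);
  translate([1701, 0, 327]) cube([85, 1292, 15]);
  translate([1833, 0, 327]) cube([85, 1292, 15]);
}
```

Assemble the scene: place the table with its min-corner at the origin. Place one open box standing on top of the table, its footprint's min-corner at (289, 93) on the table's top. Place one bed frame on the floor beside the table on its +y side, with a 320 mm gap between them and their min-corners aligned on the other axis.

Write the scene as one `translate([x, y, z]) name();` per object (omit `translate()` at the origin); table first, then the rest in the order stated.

table();
translate([289, 93, 755]) open_box();
translate([0, 825, 0]) bed_frame();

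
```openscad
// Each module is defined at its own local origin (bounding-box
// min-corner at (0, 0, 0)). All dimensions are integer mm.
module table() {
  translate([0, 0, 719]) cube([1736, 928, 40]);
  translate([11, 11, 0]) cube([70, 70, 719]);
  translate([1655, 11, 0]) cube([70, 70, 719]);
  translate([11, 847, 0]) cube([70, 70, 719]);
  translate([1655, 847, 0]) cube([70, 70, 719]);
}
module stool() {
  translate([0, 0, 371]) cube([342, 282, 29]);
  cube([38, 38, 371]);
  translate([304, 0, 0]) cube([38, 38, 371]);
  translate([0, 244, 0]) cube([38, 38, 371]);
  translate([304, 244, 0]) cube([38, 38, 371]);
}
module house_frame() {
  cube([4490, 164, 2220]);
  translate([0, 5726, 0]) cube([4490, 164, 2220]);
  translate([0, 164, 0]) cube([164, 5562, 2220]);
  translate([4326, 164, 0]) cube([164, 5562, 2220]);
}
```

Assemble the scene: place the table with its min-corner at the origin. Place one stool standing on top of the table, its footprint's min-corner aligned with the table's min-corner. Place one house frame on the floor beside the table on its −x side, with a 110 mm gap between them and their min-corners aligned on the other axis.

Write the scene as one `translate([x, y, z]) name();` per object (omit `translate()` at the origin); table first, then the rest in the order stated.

table();
translate([0, 0, 759]) stool();
translate([-4600, 0, 0]) house_frame();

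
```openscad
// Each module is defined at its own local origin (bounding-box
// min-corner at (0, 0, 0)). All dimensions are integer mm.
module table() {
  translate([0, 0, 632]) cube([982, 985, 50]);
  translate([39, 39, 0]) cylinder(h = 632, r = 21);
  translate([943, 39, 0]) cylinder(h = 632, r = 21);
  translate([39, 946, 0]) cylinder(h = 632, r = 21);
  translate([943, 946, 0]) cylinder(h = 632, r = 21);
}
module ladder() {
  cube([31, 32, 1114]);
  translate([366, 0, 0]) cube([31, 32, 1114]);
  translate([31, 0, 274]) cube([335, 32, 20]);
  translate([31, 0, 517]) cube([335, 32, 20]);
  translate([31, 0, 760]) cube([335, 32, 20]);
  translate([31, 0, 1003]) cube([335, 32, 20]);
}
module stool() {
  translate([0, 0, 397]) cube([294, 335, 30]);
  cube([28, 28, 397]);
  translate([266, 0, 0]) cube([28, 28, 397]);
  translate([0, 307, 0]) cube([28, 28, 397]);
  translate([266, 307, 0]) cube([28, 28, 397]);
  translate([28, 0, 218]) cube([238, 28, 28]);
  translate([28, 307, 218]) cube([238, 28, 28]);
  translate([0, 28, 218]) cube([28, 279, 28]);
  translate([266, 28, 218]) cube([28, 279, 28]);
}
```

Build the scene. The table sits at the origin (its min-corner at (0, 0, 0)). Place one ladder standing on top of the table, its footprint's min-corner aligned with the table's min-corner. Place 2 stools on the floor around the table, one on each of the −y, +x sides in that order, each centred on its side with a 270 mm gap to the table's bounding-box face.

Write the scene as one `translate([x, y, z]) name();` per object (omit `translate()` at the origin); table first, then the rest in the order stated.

table();
translate([0, 0, 682]) ladder();
translate([344, -605, 0]) stool();
translate([1252, 325, 0]) stool();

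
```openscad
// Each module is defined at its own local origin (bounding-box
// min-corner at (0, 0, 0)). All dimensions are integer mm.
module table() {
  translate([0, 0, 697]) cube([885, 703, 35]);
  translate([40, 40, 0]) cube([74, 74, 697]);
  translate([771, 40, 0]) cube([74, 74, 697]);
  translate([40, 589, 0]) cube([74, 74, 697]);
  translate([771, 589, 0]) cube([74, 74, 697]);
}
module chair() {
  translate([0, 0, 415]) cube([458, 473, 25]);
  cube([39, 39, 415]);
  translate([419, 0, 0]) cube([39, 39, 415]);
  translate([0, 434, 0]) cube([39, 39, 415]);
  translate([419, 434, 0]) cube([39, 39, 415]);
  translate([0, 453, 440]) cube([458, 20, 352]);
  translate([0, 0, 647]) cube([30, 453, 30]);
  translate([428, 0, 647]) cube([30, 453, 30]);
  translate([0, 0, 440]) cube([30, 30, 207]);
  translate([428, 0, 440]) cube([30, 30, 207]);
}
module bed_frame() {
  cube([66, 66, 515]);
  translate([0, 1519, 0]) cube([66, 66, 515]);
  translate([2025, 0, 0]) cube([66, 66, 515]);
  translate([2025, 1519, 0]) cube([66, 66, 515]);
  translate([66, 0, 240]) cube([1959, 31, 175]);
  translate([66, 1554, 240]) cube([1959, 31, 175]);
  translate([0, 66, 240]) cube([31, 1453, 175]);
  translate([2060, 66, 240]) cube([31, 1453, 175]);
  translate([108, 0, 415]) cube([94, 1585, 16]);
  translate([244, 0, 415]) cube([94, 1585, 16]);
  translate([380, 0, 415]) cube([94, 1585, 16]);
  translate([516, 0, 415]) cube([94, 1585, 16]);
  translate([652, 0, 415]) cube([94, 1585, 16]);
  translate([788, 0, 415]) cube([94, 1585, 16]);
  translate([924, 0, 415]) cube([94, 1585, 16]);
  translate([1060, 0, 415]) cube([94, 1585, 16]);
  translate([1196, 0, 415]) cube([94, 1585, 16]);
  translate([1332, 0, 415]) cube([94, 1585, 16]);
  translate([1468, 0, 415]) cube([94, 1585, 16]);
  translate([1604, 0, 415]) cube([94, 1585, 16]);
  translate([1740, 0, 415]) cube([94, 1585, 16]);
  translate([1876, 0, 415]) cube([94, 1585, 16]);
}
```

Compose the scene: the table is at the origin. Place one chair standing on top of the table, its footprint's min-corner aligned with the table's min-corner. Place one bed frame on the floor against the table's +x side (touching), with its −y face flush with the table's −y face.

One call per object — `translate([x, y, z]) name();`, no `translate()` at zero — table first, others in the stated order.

table();
translate([0, 0, 732]) chair();
translate([885, 0, 0]) bed_frame();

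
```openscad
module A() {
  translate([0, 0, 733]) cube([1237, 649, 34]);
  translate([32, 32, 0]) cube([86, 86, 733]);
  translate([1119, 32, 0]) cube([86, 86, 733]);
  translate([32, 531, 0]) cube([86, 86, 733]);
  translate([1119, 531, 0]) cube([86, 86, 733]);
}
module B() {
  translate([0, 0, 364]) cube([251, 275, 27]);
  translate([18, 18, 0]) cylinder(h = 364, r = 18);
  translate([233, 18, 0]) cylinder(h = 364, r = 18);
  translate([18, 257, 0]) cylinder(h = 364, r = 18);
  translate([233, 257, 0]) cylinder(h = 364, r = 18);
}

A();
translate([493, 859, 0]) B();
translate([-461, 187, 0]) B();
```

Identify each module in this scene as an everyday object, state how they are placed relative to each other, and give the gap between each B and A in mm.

Each stool's nearest face is 210 mm from the table's bounding box.

A is a table. B is a stool. Two stools sit around the table at the +y, −x sides. The gap between each stool and the table is 210 mm.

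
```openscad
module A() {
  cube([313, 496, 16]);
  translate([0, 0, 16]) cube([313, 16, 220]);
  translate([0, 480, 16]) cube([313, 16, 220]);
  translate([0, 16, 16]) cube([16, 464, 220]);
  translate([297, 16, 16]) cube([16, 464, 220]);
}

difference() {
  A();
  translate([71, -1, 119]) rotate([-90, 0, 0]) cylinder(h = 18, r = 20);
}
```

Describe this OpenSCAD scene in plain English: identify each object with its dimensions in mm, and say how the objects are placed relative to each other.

A is an open-topped rectangular box: outside dimensions 313×496×236 mm, with a uniform wall and base thickness of 16 mm. The base is a full 313×496 slab on the floor; four walls sit on top of the base. The front and back walls (the −y and +y sides) span the full width; the two side walls fit between them.

The open box has a circular hole of radius 20 mm through its front wall, centred at (x = 71, z = 119).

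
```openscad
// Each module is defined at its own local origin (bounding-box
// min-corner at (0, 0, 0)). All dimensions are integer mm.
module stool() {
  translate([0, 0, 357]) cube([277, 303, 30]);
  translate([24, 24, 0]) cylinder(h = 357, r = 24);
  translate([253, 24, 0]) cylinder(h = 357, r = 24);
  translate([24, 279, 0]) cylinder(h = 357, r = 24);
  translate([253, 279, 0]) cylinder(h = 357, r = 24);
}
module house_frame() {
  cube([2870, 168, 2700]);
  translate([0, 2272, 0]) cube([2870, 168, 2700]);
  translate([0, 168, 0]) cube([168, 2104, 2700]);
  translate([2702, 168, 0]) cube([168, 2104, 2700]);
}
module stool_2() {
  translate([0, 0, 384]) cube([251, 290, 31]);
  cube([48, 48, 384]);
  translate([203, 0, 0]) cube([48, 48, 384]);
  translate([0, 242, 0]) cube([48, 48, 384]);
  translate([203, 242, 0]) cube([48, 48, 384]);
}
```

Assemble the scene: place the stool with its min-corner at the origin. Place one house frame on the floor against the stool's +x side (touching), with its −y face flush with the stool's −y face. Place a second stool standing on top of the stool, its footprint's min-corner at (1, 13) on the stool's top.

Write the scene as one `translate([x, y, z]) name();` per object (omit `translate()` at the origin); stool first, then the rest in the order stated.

stool();
translate([277, 0, 0]) house_frame();
translate([1, 13, 387]) stool_2();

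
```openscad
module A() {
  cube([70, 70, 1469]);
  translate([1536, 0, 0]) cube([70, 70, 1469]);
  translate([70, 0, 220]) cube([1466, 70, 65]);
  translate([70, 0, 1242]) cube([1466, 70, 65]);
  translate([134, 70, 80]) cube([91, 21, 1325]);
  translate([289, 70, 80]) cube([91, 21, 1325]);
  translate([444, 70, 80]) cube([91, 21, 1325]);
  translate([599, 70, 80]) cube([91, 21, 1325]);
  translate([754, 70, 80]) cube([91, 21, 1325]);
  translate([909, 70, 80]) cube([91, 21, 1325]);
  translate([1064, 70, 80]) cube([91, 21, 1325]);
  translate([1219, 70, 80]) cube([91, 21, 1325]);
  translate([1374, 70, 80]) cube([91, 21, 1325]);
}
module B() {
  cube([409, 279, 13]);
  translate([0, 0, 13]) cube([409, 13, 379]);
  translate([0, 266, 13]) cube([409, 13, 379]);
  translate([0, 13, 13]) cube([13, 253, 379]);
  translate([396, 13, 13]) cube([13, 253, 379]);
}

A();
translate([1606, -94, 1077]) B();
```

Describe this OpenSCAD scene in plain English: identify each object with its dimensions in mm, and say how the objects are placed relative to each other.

A is a fence section. Two 70×70 mm posts, 1469 mm tall, stand on the floor with a clear span of 1466 mm between their inner faces. Two horizontal rails of 70×65 mm section span the gap between the posts with their undersides at z = 220 mm and z = 1242 mm, flush with the posts' −y face. 9 pickets, each 91 mm wide, 21 mm thick and 1325 mm tall, are fixed to the +y face of the rails with their bottoms at z = 80 mm, evenly spaced across the span with equal gaps (rounded down to the nearest mm) at the −x end and between each pair — any rounding remainder accumulates at the +x end.

B is an open-topped rectangular box: outside dimensions 409×279×392 mm, with a uniform wall and base thickness of 13 mm. The base is a full 409×279 slab on the floor; four walls sit on top of the base. The front and back walls (the −y and +y sides) span the full width; the two side walls fit between them.

The open box is beside the fence section with their tops flush at z = 1469.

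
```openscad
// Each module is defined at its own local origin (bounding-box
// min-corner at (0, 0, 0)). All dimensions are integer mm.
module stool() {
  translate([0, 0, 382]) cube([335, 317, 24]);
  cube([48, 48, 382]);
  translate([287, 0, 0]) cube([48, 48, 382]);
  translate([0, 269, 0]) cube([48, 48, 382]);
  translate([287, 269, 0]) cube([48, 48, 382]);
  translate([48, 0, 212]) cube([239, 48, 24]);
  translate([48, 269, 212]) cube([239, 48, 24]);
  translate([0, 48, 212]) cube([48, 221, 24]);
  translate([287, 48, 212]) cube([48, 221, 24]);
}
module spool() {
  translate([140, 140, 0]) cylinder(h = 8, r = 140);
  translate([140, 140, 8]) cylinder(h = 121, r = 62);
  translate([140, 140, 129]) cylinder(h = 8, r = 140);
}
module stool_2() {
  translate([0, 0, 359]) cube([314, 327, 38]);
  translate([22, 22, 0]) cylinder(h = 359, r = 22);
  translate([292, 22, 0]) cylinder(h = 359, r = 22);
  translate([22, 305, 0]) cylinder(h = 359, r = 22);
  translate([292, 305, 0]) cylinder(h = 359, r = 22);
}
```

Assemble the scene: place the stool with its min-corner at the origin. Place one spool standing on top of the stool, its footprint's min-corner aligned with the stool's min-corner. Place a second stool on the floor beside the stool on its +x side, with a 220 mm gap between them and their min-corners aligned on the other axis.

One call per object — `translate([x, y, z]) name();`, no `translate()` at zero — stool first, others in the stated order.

stool();
translate([0, 0, 406]) spool();
translate([555, 0, 0]) stool_2();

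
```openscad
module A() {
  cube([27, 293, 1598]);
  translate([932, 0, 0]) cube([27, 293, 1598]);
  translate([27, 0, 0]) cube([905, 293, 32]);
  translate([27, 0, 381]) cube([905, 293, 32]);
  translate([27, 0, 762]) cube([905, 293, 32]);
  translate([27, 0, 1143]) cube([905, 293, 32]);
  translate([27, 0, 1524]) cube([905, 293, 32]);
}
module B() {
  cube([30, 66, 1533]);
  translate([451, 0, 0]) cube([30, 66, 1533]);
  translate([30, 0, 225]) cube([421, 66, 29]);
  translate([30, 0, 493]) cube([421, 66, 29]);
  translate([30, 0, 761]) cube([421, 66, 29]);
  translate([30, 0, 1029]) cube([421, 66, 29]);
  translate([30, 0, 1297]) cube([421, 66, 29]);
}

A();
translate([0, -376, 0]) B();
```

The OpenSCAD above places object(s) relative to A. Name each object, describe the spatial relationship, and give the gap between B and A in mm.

The ladder's nearest face is 310 mm from the bookshelf's −y face.

A is a bookshelf. B is a ladder. The ladder is on the floor beside the bookshelf on its −y side. The gap between the ladder and the bookshelf is 310 mm.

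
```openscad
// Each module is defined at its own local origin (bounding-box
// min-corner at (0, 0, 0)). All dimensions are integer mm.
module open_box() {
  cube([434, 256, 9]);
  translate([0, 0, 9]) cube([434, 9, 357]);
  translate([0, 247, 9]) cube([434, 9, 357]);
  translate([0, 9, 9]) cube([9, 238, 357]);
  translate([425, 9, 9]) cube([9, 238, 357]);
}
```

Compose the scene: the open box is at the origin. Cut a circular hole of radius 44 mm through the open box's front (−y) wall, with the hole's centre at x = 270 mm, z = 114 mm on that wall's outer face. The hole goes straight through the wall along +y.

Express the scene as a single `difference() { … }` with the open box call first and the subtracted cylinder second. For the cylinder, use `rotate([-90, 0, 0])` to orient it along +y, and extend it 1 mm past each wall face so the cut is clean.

difference() {
  open_box();
  translate([270, -1, 114]) rotate([-90, 0, 0]) cylinder(h = 11, r = 44);
}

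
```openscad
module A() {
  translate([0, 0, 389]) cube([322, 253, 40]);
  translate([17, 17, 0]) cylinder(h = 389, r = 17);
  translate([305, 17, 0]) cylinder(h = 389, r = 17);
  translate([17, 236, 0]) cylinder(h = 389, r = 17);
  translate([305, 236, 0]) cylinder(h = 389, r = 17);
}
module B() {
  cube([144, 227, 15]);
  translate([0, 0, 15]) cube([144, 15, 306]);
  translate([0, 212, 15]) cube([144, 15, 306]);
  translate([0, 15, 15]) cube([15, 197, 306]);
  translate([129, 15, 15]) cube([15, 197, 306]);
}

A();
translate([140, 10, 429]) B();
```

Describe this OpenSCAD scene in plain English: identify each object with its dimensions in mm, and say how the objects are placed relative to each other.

A is a simple wooden stool: a rectangular seat 322 mm (x) by 253 mm (y), 40 mm thick, top face at z = 429 mm, on four round legs, each 34 mm in diameter. The legs rest on z = 0, each leg's axis is inset half a diameter from the nearest pair of seat edges (so the leg's bounding box is flush with the corner).

B is an open storage box with external size 144×227×321 mm and wall thickness 15 mm (the base is also 15 mm thick). The base covers the whole footprint; the four walls stand on the base, with the y-facing walls full-width and the x-facing walls fitting between their inner faces.

The open box is on top of the stool.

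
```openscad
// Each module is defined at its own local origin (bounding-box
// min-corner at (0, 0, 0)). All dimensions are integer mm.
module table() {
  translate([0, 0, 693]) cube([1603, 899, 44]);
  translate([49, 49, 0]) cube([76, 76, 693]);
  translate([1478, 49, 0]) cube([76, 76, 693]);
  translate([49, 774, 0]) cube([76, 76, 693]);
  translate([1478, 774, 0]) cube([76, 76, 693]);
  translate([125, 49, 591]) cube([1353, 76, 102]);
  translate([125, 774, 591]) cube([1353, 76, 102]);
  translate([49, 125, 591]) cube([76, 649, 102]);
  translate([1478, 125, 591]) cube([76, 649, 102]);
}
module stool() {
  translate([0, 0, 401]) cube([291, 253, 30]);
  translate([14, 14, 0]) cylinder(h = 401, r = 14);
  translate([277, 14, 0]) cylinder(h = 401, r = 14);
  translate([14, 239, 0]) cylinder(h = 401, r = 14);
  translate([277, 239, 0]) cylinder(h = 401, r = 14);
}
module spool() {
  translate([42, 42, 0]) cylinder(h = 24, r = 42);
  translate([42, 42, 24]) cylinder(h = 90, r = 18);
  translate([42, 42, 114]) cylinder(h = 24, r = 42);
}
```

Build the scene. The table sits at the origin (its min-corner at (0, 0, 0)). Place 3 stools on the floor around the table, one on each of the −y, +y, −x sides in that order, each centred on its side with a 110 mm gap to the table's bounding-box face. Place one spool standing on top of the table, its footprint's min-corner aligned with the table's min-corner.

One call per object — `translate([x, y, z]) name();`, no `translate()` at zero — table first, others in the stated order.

table();
translate([656, -363, 0]) stool();
translate([656, 1009, 0]) stool();
translate([-401, 323, 0]) stool();
translate([0, 0, 737]) spool();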